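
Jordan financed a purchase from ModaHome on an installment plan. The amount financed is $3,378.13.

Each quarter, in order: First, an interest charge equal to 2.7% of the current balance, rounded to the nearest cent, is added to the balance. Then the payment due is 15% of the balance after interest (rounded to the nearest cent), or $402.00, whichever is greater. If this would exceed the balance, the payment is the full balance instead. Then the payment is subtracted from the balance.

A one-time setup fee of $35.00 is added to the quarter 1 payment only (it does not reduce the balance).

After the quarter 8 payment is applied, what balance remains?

$439.72

# | Opening | Interest | Payment | Fee | End bal
1 | $3,378.13 | $91.21 | $520.40 | $35.00 | $2,948.94
2 | $2,948.94 | $79.62 | $454.28 | — | $2,574.28
3 | $2,574.28 | $69.51 | $402.00 | — | $2,241.79
4 | $2,241.79 | $60.53 | $402.00 | — | $1,900.32
5 | $1,900.32 | $51.31 | $402.00 | — | $1,549.63
6 | $1,549.63 | $41.84 | $402.00 | — | $1,189.47
7 | $1,189.47 | $32.12 | $402.00 | — | $819.59
8 | $819.59 | $22.13 | $402.00 | — | $439.72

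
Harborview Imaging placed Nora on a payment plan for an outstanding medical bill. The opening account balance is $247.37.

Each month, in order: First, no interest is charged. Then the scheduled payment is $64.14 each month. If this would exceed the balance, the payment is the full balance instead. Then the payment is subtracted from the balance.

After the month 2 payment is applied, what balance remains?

$119.09

Month 1: opening $247.37; payment $64.14; balance $183.23
Month 2: opening $183.23; payment $64.14; balance $119.09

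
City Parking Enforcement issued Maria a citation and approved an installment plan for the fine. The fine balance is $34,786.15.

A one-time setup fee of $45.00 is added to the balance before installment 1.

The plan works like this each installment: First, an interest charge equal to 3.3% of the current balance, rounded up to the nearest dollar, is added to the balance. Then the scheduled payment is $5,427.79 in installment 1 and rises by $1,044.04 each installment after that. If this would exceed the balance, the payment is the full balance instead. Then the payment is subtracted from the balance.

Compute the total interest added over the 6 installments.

$3,980.00

Installment 1: $34,831.15 +$1,150.00 interest = $35,981.15; pay $5,427.79 → $30,553.36
Installment 2: $30,553.36 +$1,009.00 interest = $31,562.36; pay $6,471.83 → $25,090.53
Installment 3: $25,090.53 +$828.00 interest = $25,918.53; pay $7,515.87 → $18,402.66
Installment 4: $18,402.66 +$608.00 interest = $19,010.66; pay $8,559.91 → $10,450.75
Installment 5: $10,450.75 +$345.00 interest = $10,795.75; pay $9,603.95 → $1,191.80
Installment 6: $1,191.80 +$40.00 interest = $1,231.80; pay $1,231.80 → $0.00
Total interest: $1,150.00 + $1,009.00 + $828.00 + $608.00 + $345.00 + $40.00 = $3,980.00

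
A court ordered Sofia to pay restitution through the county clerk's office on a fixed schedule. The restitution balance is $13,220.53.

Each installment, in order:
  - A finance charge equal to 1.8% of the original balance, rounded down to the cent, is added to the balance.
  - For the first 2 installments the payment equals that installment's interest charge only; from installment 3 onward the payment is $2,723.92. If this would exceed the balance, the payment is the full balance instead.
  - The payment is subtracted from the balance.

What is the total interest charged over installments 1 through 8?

$1,903.68

Installment 1: opening $13,220.53; interest $237.96 → $13,458.49; payment $237.96; balance $13,220.53
Installment 2: opening $13,220.53; interest $237.96 → $13,458.49; payment $237.96; balance $13,220.53
Installment 3: opening $13,220.53; interest $237.96 → $13,458.49; payment $2,723.92; balance $10,734.57
Installment 4: opening $10,734.57; interest $237.96 → $10,972.53; payment $2,723.92; balance $8,248.61
Installment 5: opening $8,248.61; interest $237.96 → $8,486.57; payment $2,723.92; balance $5,762.65
Installment 6: opening $5,762.65; interest $237.96 → $6,000.61; payment $2,723.92; balance $3,276.69
Installment 7: opening $3,276.69; interest $237.96 → $3,514.65; payment $2,723.92; balance $790.73
Installment 8: opening $790.73; interest $237.96 → $1,028.69; payment $1,028.69; balance $0.00
Total interest: $237.96 + $237.96 + $237.96 + $237.96 + $237.96 + $237.96 + $237.96 + $237.96 = $1,903.68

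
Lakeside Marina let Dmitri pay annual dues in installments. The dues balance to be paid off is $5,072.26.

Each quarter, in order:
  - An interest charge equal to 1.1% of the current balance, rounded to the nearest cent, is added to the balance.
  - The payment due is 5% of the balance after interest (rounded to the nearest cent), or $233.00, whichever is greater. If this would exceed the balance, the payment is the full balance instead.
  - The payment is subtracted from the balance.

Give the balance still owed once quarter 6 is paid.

Quarter 1: opening $5,072.26; interest $55.79 → $5,128.05; payment $256.40; balance $4,871.65
Quarter 2: opening $4,871.65; interest $53.59 → $4,925.24; payment $246.26; balance $4,678.98
Quarter 3: opening $4,678.98; interest $51.47 → $4,730.45; payment $236.52; balance $4,493.93
Quarter 4: opening $4,493.93; interest $49.43 → $4,543.36; payment $233.00; balance $4,310.36
Quarter 5: opening $4,310.36; interest $47.41 → $4,357.77; payment $233.00; balance $4,124.77
Quarter 6: opening $4,124.77; interest $45.37 → $4,170.14; payment $233.00; balance $3,937.14

$3,937.14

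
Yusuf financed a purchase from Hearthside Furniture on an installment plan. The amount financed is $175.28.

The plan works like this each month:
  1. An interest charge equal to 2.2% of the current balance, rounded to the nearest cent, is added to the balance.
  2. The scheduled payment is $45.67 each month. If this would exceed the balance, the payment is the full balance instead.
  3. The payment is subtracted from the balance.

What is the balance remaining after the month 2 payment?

Month 1: opening $175.28; interest $3.86 → $179.14; payment $45.67; balance $133.47
Month 2: opening $133.47; interest $2.94 → $136.41; payment $45.67; balance $90.74

$90.74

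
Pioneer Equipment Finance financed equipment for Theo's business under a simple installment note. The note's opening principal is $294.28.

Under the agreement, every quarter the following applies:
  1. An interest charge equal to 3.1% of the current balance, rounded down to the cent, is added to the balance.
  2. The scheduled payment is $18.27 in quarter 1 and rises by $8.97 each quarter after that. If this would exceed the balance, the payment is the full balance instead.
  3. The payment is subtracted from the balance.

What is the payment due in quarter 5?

$54.15

# | Opening | Interest | Payment | End bal
1 | $294.28 | $9.12 | $18.27 | $285.13
2 | $285.13 | $8.83 | $27.24 | $266.72
3 | $266.72 | $8.26 | $36.21 | $238.77
4 | $238.77 | $7.40 | $45.18 | $200.99
5 | $200.99 | $6.23 | $54.15 | $153.07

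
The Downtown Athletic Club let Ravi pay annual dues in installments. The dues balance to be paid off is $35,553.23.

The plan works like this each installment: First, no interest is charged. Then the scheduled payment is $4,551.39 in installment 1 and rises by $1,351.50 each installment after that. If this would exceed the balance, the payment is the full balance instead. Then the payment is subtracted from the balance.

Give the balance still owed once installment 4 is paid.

$9,238.67

Installment 1: $35,553.23 − $4,551.39 → $31,001.84
Installment 2: $31,001.84 − $5,902.89 → $25,098.95
Installment 3: $25,098.95 − $7,254.39 → $17,844.56
Installment 4: $17,844.56 − $8,605.89 → $9,238.67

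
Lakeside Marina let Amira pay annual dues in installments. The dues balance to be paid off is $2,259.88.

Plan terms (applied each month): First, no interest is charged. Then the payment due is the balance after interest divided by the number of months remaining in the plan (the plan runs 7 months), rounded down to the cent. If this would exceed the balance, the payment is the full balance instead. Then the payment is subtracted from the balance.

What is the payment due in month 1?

$322.84

Month 1: opening $2,259.88; payment $322.84; balance $1,937.04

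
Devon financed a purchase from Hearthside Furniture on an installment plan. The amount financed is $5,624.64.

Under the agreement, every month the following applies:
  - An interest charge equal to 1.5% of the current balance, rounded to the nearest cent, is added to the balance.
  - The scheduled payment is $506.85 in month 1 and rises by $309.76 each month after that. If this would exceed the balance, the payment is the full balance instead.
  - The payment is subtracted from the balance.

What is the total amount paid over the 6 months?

Month 1: $5,624.64 +$84.37 interest = $5,709.01; pay $506.85 → $5,202.16
Month 2: $5,202.16 +$78.03 interest = $5,280.19; pay $816.61 → $4,463.58
Month 3: $4,463.58 +$66.95 interest = $4,530.53; pay $1,126.37 → $3,404.16
Month 4: $3,404.16 +$51.06 interest = $3,455.22; pay $1,436.13 → $2,019.09
Month 5: $2,019.09 +$30.29 interest = $2,049.38; pay $1,745.89 → $303.49
Month 6: $303.49 +$4.55 interest = $308.04; pay $308.04 → $0.00
Total paid: $5,939.89

$5,939.89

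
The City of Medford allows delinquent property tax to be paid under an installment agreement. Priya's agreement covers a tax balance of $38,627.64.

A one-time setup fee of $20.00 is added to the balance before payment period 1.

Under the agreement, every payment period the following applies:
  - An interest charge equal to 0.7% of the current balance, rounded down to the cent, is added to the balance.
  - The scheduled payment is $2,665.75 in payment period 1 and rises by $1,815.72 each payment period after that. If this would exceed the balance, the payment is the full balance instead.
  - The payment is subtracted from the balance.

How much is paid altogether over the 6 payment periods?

$39,761.42

# | Opening | Interest | Payment | End bal
1 | $38,647.64 | $270.53 | $2,665.75 | $36,252.42
2 | $36,252.42 | $253.76 | $4,481.47 | $32,024.71
3 | $32,024.71 | $224.17 | $6,297.19 | $25,951.69
4 | $25,951.69 | $181.66 | $8,112.91 | $18,020.44
5 | $18,020.44 | $126.14 | $9,928.63 | $8,217.95
6 | $8,217.95 | $57.52 | $8,275.47 | $0.00
Total paid: $39,761.42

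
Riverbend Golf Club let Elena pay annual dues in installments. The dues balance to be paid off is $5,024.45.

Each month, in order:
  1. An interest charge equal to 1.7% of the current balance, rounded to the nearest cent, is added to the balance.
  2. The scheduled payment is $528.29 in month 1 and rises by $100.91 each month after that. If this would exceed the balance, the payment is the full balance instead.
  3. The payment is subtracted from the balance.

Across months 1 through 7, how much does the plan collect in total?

$5,398.63

Month 1: opening $5,024.45; interest $85.42 → $5,109.87; payment $528.29; balance $4,581.58
Month 2: opening $4,581.58; interest $77.89 → $4,659.47; payment $629.20; balance $4,030.27
Month 3: opening $4,030.27; interest $68.51 → $4,098.78; payment $730.11; balance $3,368.67
Month 4: opening $3,368.67; interest $57.27 → $3,425.94; payment $831.02; balance $2,594.92
Month 5: opening $2,594.92; interest $44.11 → $2,639.03; payment $931.93; balance $1,707.10
Month 6: opening $1,707.10; interest $29.02 → $1,736.12; payment $1,032.84; balance $703.28
Month 7: opening $703.28; interest $11.96 → $715.24; payment $715.24; balance $0.00
Total paid: $5,398.63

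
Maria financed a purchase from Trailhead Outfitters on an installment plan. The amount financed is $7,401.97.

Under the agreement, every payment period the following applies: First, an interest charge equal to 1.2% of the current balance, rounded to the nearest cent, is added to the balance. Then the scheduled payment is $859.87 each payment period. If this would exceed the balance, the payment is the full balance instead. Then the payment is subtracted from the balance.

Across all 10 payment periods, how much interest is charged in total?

$458.27

# | Opening | Interest | Payment | End bal
1 | $7,401.97 | $88.82 | $859.87 | $6,630.92
2 | $6,630.92 | $79.57 | $859.87 | $5,850.62
3 | $5,850.62 | $70.21 | $859.87 | $5,060.96
4 | $5,060.96 | $60.73 | $859.87 | $4,261.82
5 | $4,261.82 | $51.14 | $859.87 | $3,453.09
6 | $3,453.09 | $41.44 | $859.87 | $2,634.66
7 | $2,634.66 | $31.62 | $859.87 | $1,806.41
8 | $1,806.41 | $21.68 | $859.87 | $968.22
9 | $968.22 | $11.62 | $859.87 | $119.97
10 | $119.97 | $1.44 | $121.41 | $0.00
Total interest: $88.82 + $79.57 + $70.21 + $60.73 + $51.14 + $41.44 + $31.62 + $21.68 + $11.62 + $1.44 = $458.27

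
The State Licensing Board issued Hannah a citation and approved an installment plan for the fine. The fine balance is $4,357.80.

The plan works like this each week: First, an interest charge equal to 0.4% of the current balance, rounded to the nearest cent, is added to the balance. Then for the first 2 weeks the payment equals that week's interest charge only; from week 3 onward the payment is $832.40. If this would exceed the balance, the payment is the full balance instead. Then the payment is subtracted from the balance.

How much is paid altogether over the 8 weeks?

Week 1: $4,357.80 +$17.43 interest = $4,375.23; pay $17.43 → $4,357.80
Week 2: $4,357.80 +$17.43 interest = $4,375.23; pay $17.43 → $4,357.80
Week 3: $4,357.80 +$17.43 interest = $4,375.23; pay $832.40 → $3,542.83
Week 4: $3,542.83 +$14.17 interest = $3,557.00; pay $832.40 → $2,724.60
Week 5: $2,724.60 +$10.90 interest = $2,735.50; pay $832.40 → $1,903.10
Week 6: $1,903.10 +$7.61 interest = $1,910.71; pay $832.40 → $1,078.31
Week 7: $1,078.31 +$4.31 interest = $1,082.62; pay $832.40 → $250.22
Week 8: $250.22 +$1.00 interest = $251.22; pay $251.22 → $0.00
Total paid: $4,448.08

$4,448.08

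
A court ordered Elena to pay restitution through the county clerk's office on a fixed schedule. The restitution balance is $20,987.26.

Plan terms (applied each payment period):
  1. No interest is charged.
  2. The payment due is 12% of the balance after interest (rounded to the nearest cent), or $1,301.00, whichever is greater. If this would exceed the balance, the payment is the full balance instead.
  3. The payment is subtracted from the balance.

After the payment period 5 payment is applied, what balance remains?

Payment period 1: opening $20,987.26; payment $2,518.47; balance $18,468.79
Payment period 2: opening $18,468.79; payment $2,216.25; balance $16,252.54
Payment period 3: opening $16,252.54; payment $1,950.30; balance $14,302.24
Payment period 4: opening $14,302.24; payment $1,716.27; balance $12,585.97
Payment period 5: opening $12,585.97; payment $1,510.32; balance $11,075.65

$11,075.65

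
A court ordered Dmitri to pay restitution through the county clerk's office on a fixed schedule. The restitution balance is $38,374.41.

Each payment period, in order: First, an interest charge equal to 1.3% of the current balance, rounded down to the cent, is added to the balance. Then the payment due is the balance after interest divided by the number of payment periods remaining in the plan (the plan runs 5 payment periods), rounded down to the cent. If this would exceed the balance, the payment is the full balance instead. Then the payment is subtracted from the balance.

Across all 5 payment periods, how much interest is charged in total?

Payment period 1: opening $38,374.41; interest $498.86 → $38,873.27; payment $7,774.65; balance $31,098.62
Payment period 2: opening $31,098.62; interest $404.28 → $31,502.90; payment $7,875.72; balance $23,627.18
Payment period 3: opening $23,627.18; interest $307.15 → $23,934.33; payment $7,978.11; balance $15,956.22
Payment period 4: opening $15,956.22; interest $207.43 → $16,163.65; payment $8,081.82; balance $8,081.83
Payment period 5: opening $8,081.83; interest $105.06 → $8,186.89; payment $8,186.89; balance $0.00
Total interest: $498.86 + $404.28 + $307.15 + $207.43 + $105.06 = $1,522.78

$1,522.78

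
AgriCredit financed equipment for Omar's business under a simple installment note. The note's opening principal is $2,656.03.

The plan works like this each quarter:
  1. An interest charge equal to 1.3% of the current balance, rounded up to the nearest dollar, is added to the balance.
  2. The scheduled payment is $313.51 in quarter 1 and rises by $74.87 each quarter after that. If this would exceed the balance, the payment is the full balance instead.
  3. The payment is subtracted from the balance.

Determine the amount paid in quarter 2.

$388.38

Quarter 1: $2,656.03 +$35.00 interest = $2,691.03; pay $313.51 → $2,377.52
Quarter 2: $2,377.52 +$31.00 interest = $2,408.52; pay $388.38 → $2,020.14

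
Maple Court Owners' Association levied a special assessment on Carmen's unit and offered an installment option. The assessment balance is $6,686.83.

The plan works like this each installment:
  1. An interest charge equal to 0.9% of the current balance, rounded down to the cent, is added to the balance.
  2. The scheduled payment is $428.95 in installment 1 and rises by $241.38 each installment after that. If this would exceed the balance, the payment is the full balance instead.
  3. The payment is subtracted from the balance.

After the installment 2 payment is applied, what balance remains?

# | Opening | Interest | Payment | End bal
1 | $6,686.83 | $60.18 | $428.95 | $6,318.06
2 | $6,318.06 | $56.86 | $670.33 | $5,704.59

$5,704.59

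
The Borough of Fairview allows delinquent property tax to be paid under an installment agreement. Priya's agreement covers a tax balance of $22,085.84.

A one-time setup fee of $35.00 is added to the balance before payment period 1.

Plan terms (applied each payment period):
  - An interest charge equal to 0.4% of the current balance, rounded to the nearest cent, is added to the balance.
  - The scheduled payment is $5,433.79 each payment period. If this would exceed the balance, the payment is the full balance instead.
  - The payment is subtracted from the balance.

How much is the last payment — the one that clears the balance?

Payment period 1: opening $22,120.84; interest $88.48 → $22,209.32; payment $5,433.79; balance $16,775.53
Payment period 2: opening $16,775.53; interest $67.10 → $16,842.63; payment $5,433.79; balance $11,408.84
Payment period 3: opening $11,408.84; interest $45.64 → $11,454.48; payment $5,433.79; balance $6,020.69
Payment period 4: opening $6,020.69; interest $24.08 → $6,044.77; payment $5,433.79; balance $610.98
Payment period 5: opening $610.98; interest $2.44 → $613.42; payment $613.42; balance $0.00

$613.42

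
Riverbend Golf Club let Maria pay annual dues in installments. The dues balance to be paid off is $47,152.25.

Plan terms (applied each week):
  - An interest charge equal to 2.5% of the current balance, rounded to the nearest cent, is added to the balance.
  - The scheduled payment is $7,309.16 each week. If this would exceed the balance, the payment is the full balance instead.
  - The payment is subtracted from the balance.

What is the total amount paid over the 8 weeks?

# | Opening | Interest | Payment | End bal
1 | $47,152.25 | $1,178.81 | $7,309.16 | $41,021.90
2 | $41,021.90 | $1,025.55 | $7,309.16 | $34,738.29
3 | $34,738.29 | $868.46 | $7,309.16 | $28,297.59
4 | $28,297.59 | $707.44 | $7,309.16 | $21,695.87
5 | $21,695.87 | $542.40 | $7,309.16 | $14,929.11
6 | $14,929.11 | $373.23 | $7,309.16 | $7,993.18
7 | $7,993.18 | $199.83 | $7,309.16 | $883.85
8 | $883.85 | $22.10 | $905.95 | $0.00
Total paid: $52,070.07

$52,070.07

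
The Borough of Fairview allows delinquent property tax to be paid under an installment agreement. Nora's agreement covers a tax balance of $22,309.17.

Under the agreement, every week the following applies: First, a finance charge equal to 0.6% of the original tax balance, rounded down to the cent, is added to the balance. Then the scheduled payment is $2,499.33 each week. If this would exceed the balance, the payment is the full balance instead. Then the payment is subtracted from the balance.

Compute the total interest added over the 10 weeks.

Week 1: $22,309.17 +$133.85 interest = $22,443.02; pay $2,499.33 → $19,943.69
Week 2: $19,943.69 +$133.85 interest = $20,077.54; pay $2,499.33 → $17,578.21
Week 3: $17,578.21 +$133.85 interest = $17,712.06; pay $2,499.33 → $15,212.73
Week 4: $15,212.73 +$133.85 interest = $15,346.58; pay $2,499.33 → $12,847.25
Week 5: $12,847.25 +$133.85 interest = $12,981.10; pay $2,499.33 → $10,481.77
Week 6: $10,481.77 +$133.85 interest = $10,615.62; pay $2,499.33 → $8,116.29
Week 7: $8,116.29 +$133.85 interest = $8,250.14; pay $2,499.33 → $5,750.81
Week 8: $5,750.81 +$133.85 interest = $5,884.66; pay $2,499.33 → $3,385.33
Week 9: $3,385.33 +$133.85 interest = $3,519.18; pay $2,499.33 → $1,019.85
Week 10: $1,019.85 +$133.85 interest = $1,153.70; pay $1,153.70 → $0.00
Total interest: $133.85 + $133.85 + $133.85 + $133.85 + $133.85 + $133.85 + $133.85 + $133.85 + $133.85 + $133.85 = $1,338.50

$1,338.50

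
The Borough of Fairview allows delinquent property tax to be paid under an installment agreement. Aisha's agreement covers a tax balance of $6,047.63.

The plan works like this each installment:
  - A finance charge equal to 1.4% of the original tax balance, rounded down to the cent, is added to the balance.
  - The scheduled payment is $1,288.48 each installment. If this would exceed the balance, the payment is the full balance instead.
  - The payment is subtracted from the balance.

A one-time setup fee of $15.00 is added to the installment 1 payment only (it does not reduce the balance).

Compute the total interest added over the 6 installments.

$507.96

# | Opening | Interest | Payment | Fee | End bal
1 | $6,047.63 | $84.66 | $1,288.48 | $15.00 | $4,843.81
2 | $4,843.81 | $84.66 | $1,288.48 | — | $3,639.99
3 | $3,639.99 | $84.66 | $1,288.48 | — | $2,436.17
4 | $2,436.17 | $84.66 | $1,288.48 | — | $1,232.35
5 | $1,232.35 | $84.66 | $1,288.48 | — | $28.53
6 | $28.53 | $84.66 | $113.19 | — | $0.00
Total interest: $84.66 + $84.66 + $84.66 + $84.66 + $84.66 + $84.66 = $507.96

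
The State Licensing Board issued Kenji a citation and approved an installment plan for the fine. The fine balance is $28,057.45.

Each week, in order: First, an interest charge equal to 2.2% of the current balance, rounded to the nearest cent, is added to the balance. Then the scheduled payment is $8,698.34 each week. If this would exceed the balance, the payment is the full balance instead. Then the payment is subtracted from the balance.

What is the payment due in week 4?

$3,349.05

Week 1: $28,057.45 +$617.26 interest = $28,674.71; pay $8,698.34 → $19,976.37
Week 2: $19,976.37 +$439.48 interest = $20,415.85; pay $8,698.34 → $11,717.51
Week 3: $11,717.51 +$257.79 interest = $11,975.30; pay $8,698.34 → $3,276.96
Week 4: $3,276.96 +$72.09 interest = $3,349.05; pay $3,349.05 → $0.00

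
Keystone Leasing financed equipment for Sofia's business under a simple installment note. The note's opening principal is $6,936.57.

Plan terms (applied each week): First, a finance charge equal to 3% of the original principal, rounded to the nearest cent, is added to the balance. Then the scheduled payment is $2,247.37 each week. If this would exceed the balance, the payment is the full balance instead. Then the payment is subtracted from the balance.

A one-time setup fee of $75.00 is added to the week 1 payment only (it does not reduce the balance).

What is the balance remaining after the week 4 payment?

$0.00

Week 1: $6,936.57 +$208.10 interest = $7,144.67; pay $2,247.37 (+ $75.00 fee) → $4,897.30
Week 2: $4,897.30 +$208.10 interest = $5,105.40; pay $2,247.37 → $2,858.03
Week 3: $2,858.03 +$208.10 interest = $3,066.13; pay $2,247.37 → $818.76
Week 4: $818.76 +$208.10 interest = $1,026.86; pay $1,026.86 → $0.00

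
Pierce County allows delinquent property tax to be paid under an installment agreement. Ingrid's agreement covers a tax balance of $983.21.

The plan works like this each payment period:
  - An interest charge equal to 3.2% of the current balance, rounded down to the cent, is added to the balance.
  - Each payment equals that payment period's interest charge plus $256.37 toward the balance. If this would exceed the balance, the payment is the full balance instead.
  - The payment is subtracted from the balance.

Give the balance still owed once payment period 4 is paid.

# | Opening | Interest | Payment | End bal
1 | $983.21 | $31.46 | $287.83 | $726.84
2 | $726.84 | $23.25 | $279.62 | $470.47
3 | $470.47 | $15.05 | $271.42 | $214.10
4 | $214.10 | $6.85 | $220.95 | $0.00

$0.00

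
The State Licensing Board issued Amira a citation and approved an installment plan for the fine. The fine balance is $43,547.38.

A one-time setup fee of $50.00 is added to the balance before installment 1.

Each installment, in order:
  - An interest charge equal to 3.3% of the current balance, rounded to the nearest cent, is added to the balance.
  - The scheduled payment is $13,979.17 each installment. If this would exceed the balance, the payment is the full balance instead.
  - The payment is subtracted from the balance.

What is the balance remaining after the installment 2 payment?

$18,102.63

# | Opening | Interest | Payment | End bal
1 | $43,597.38 | $1,438.71 | $13,979.17 | $31,056.92
2 | $31,056.92 | $1,024.88 | $13,979.17 | $18,102.63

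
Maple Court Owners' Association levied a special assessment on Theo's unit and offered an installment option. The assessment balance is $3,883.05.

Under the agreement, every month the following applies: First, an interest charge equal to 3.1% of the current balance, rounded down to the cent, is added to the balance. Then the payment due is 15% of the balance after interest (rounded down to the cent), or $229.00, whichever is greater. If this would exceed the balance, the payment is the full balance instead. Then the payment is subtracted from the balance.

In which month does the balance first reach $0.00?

Month 1: opening $3,883.05; interest $120.37 → $4,003.42; payment $600.51; balance $3,402.91
Month 2: opening $3,402.91; interest $105.49 → $3,508.40; payment $526.26; balance $2,982.14
Month 3: opening $2,982.14; interest $92.44 → $3,074.58; payment $461.18; balance $2,613.40
Month 4: opening $2,613.40; interest $81.01 → $2,694.41; payment $404.16; balance $2,290.25
Month 5: opening $2,290.25; interest $70.99 → $2,361.24; payment $354.18; balance $2,007.06
Month 6: opening $2,007.06; interest $62.21 → $2,069.27; payment $310.39; balance $1,758.88
Month 7: opening $1,758.88; interest $54.52 → $1,813.40; payment $272.01; balance $1,541.39
Month 8: opening $1,541.39; interest $47.78 → $1,589.17; payment $238.37; balance $1,350.80
Month 9: opening $1,350.80; interest $41.87 → $1,392.67; payment $229.00; balance $1,163.67
Month 10: opening $1,163.67; interest $36.07 → $1,199.74; payment $229.00; balance $970.74
Month 11: opening $970.74; interest $30.09 → $1,000.83; payment $229.00; balance $771.83
Month 12: opening $771.83; interest $23.92 → $795.75; payment $229.00; balance $566.75
Month 13: opening $566.75; interest $17.56 → $584.31; payment $229.00; balance $355.31
Month 14: opening $355.31; interest $11.01 → $366.32; payment $229.00; balance $137.32
Month 15: opening $137.32; interest $4.25 → $141.57; payment $141.57; balance $0.00
Balance reaches $0.00 in month 15.

15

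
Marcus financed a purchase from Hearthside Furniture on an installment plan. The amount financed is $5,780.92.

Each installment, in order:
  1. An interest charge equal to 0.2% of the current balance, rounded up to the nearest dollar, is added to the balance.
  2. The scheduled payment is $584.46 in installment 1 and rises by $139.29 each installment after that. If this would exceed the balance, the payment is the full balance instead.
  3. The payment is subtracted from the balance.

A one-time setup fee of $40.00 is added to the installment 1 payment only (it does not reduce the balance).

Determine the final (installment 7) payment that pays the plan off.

Installment 1: opening $5,780.92; interest $12.00 → $5,792.92; payment $584.46 (+ $40.00 fee); balance $5,208.46
Installment 2: opening $5,208.46; interest $11.00 → $5,219.46; payment $723.75; balance $4,495.71
Installment 3: opening $4,495.71; interest $9.00 → $4,504.71; payment $863.04; balance $3,641.67
Installment 4: opening $3,641.67; interest $8.00 → $3,649.67; payment $1,002.33; balance $2,647.34
Installment 5: opening $2,647.34; interest $6.00 → $2,653.34; payment $1,141.62; balance $1,511.72
Installment 6: opening $1,511.72; interest $4.00 → $1,515.72; payment $1,280.91; balance $234.81
Installment 7: opening $234.81; interest $1.00 → $235.81; payment $235.81; balance $0.00

$235.81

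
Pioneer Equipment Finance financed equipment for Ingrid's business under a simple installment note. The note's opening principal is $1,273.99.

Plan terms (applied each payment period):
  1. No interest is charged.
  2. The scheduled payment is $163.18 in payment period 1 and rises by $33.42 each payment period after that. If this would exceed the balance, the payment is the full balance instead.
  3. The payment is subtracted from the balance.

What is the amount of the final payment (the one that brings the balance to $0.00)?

Payment period 1: opening $1,273.99; payment $163.18; balance $1,110.81
Payment period 2: opening $1,110.81; payment $196.60; balance $914.21
Payment period 3: opening $914.21; payment $230.02; balance $684.19
Payment period 4: opening $684.19; payment $263.44; balance $420.75
Payment period 5: opening $420.75; payment $296.86; balance $123.89
Payment period 6: opening $123.89; payment $123.89; balance $0.00

$123.89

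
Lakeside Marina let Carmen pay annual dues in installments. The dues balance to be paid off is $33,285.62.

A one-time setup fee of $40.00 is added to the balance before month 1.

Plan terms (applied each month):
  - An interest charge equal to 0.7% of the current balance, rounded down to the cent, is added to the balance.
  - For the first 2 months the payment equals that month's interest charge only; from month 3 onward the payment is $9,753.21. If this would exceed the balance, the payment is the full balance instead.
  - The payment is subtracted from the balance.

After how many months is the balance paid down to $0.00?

# | Opening | Interest | Payment | End bal
1 | $33,325.62 | $233.27 | $233.27 | $33,325.62
2 | $33,325.62 | $233.27 | $233.27 | $33,325.62
3 | $33,325.62 | $233.27 | $9,753.21 | $23,805.68
4 | $23,805.68 | $166.63 | $9,753.21 | $14,219.10
5 | $14,219.10 | $99.53 | $9,753.21 | $4,565.42
6 | $4,565.42 | $31.95 | $4,597.37 | $0.00
Balance reaches $0.00 in month 6.

6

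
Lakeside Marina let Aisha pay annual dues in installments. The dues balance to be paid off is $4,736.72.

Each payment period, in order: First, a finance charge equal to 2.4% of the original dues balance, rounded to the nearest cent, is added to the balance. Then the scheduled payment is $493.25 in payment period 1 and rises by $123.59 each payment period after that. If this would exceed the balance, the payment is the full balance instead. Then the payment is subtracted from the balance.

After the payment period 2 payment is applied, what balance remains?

$3,853.99

# | Opening | Interest | Payment | End bal
1 | $4,736.72 | $113.68 | $493.25 | $4,357.15
2 | $4,357.15 | $113.68 | $616.84 | $3,853.99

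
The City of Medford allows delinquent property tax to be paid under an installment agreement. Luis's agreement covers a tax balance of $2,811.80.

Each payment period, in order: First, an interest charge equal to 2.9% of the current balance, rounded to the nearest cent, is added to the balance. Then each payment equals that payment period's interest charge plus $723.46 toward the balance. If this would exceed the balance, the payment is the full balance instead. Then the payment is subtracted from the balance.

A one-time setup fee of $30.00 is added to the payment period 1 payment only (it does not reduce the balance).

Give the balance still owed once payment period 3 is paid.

# | Opening | Interest | Payment | Fee | End bal
1 | $2,811.80 | $81.54 | $805.00 | $30.00 | $2,088.34
2 | $2,088.34 | $60.56 | $784.02 | — | $1,364.88
3 | $1,364.88 | $39.58 | $763.04 | — | $641.42

$641.42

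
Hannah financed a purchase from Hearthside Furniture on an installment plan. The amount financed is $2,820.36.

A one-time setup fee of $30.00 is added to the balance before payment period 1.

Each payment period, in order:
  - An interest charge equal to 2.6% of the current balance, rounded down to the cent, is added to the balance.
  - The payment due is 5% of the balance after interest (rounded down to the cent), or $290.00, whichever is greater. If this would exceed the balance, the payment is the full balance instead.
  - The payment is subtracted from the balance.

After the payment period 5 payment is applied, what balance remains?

$1,713.26

Payment period 1: opening $2,850.36; interest $74.10 → $2,924.46; payment $290.00; balance $2,634.46
Payment period 2: opening $2,634.46; interest $68.49 → $2,702.95; payment $290.00; balance $2,412.95
Payment period 3: opening $2,412.95; interest $62.73 → $2,475.68; payment $290.00; balance $2,185.68
Payment period 4: opening $2,185.68; interest $56.82 → $2,242.50; payment $290.00; balance $1,952.50
Payment period 5: opening $1,952.50; interest $50.76 → $2,003.26; payment $290.00; balance $1,713.26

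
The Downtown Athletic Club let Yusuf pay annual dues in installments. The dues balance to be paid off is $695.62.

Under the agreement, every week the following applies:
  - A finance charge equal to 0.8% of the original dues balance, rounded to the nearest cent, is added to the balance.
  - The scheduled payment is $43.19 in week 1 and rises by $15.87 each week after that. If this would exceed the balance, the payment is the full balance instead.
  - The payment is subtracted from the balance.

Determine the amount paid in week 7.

Week 1: $695.62 +$5.56 interest = $701.18; pay $43.19 → $657.99
Week 2: $657.99 +$5.56 interest = $663.55; pay $59.06 → $604.49
Week 3: $604.49 +$5.56 interest = $610.05; pay $74.93 → $535.12
Week 4: $535.12 +$5.56 interest = $540.68; pay $90.80 → $449.88
Week 5: $449.88 +$5.56 interest = $455.44; pay $106.67 → $348.77
Week 6: $348.77 +$5.56 interest = $354.33; pay $122.54 → $231.79
Week 7: $231.79 +$5.56 interest = $237.35; pay $138.41 → $98.94

$138.41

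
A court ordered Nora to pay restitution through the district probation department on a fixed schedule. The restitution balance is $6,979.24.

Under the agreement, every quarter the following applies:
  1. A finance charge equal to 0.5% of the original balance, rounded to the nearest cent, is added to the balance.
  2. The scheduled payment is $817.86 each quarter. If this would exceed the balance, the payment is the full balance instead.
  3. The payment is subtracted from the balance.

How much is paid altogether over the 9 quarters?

$7,293.34

Quarter 1: $6,979.24 +$34.90 interest = $7,014.14; pay $817.86 → $6,196.28
Quarter 2: $6,196.28 +$34.90 interest = $6,231.18; pay $817.86 → $5,413.32
Quarter 3: $5,413.32 +$34.90 interest = $5,448.22; pay $817.86 → $4,630.36
Quarter 4: $4,630.36 +$34.90 interest = $4,665.26; pay $817.86 → $3,847.40
Quarter 5: $3,847.40 +$34.90 interest = $3,882.30; pay $817.86 → $3,064.44
Quarter 6: $3,064.44 +$34.90 interest = $3,099.34; pay $817.86 → $2,281.48
Quarter 7: $2,281.48 +$34.90 interest = $2,316.38; pay $817.86 → $1,498.52
Quarter 8: $1,498.52 +$34.90 interest = $1,533.42; pay $817.86 → $715.56
Quarter 9: $715.56 +$34.90 interest = $750.46; pay $750.46 → $0.00
Total paid: $7,293.34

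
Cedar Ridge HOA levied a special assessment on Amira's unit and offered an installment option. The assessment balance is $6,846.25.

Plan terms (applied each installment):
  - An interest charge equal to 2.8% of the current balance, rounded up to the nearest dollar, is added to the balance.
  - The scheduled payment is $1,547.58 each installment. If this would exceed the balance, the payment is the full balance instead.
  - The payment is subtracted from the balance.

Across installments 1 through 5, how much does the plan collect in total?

$7,416.25

Installment 1: opening $6,846.25; interest $192.00 → $7,038.25; payment $1,547.58; balance $5,490.67
Installment 2: opening $5,490.67; interest $154.00 → $5,644.67; payment $1,547.58; balance $4,097.09
Installment 3: opening $4,097.09; interest $115.00 → $4,212.09; payment $1,547.58; balance $2,664.51
Installment 4: opening $2,664.51; interest $75.00 → $2,739.51; payment $1,547.58; balance $1,191.93
Installment 5: opening $1,191.93; interest $34.00 → $1,225.93; payment $1,225.93; balance $0.00
Total paid: $7,416.25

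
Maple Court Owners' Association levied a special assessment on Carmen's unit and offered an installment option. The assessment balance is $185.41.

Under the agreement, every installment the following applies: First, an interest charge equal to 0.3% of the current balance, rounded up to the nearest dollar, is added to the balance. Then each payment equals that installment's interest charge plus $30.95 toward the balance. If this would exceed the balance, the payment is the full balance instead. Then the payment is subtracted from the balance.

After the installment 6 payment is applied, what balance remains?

Installment 1: opening $185.41; interest $1.00 → $186.41; payment $31.95; balance $154.46
Installment 2: opening $154.46; interest $1.00 → $155.46; payment $31.95; balance $123.51
Installment 3: opening $123.51; interest $1.00 → $124.51; payment $31.95; balance $92.56
Installment 4: opening $92.56; interest $1.00 → $93.56; payment $31.95; balance $61.61
Installment 5: opening $61.61; interest $1.00 → $62.61; payment $31.95; balance $30.66
Installment 6: opening $30.66; interest $1.00 → $31.66; payment $31.66; balance $0.00

$0.00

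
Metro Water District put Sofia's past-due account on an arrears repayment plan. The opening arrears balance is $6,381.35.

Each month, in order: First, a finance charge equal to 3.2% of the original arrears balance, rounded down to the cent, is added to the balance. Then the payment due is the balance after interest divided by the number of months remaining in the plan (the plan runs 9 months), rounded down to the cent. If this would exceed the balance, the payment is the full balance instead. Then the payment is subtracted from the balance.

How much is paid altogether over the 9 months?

Month 1: opening $6,381.35; interest $204.20 → $6,585.55; payment $731.72; balance $5,853.83
Month 2: opening $5,853.83; interest $204.20 → $6,058.03; payment $757.25; balance $5,300.78
Month 3: opening $5,300.78; interest $204.20 → $5,504.98; payment $786.42; balance $4,718.56
Month 4: opening $4,718.56; interest $204.20 → $4,922.76; payment $820.46; balance $4,102.30
Month 5: opening $4,102.30; interest $204.20 → $4,306.50; payment $861.30; balance $3,445.20
Month 6: opening $3,445.20; interest $204.20 → $3,649.40; payment $912.35; balance $2,737.05
Month 7: opening $2,737.05; interest $204.20 → $2,941.25; payment $980.41; balance $1,960.84
Month 8: opening $1,960.84; interest $204.20 → $2,165.04; payment $1,082.52; balance $1,082.52
Month 9: opening $1,082.52; interest $204.20 → $1,286.72; payment $1,286.72; balance $0.00
Total paid: $8,219.15

$8,219.15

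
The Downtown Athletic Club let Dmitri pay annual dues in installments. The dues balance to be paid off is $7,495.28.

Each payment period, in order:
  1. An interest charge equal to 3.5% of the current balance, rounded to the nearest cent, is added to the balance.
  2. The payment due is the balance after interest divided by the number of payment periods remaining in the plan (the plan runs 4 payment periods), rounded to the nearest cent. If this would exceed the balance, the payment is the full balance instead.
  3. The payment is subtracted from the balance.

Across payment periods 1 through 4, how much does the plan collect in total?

Payment period 1: $7,495.28 +$262.33 interest = $7,757.61; pay $1,939.40 → $5,818.21
Payment period 2: $5,818.21 +$203.64 interest = $6,021.85; pay $2,007.28 → $4,014.57
Payment period 3: $4,014.57 +$140.51 interest = $4,155.08; pay $2,077.54 → $2,077.54
Payment period 4: $2,077.54 +$72.71 interest = $2,150.25; pay $2,150.25 → $0.00
Total paid: $8,174.47

$8,174.47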